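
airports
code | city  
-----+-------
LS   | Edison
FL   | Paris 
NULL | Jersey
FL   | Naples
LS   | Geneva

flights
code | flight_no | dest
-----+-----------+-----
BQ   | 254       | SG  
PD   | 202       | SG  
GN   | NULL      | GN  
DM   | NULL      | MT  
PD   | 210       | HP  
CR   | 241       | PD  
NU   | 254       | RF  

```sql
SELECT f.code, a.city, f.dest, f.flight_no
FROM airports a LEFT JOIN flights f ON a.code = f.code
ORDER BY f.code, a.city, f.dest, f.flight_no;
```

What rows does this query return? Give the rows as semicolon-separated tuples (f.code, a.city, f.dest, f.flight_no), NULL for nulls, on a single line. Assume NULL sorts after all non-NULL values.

(NULL, Edison, NULL, NULL); (NULL, Geneva, NULL, NULL); (NULL, Jersey, NULL, NULL); (NULL, Naples, NULL, NULL); (NULL, Paris, NULL, NULL)

LEFT JOIN keeps every row from `airports`; unmatched rows get NULL for `flights`'s columns.
Matching on a.code = f.code. A NULL in a compared column never satisfies the condition.
- a[0] code=LS → no match; kept with NULLs on the f side.
- a[1] code=FL → no match; kept with NULLs on the f side.
- a[2] code=NULL → no match; kept with NULLs on the f side.
- a[3] code=FL → no match; kept with NULLs on the f side.
- a[4] code=LS → no match; kept with NULLs on the f side.
After projecting and ordering:
f.code | a.city | f.dest | f.flight_no
NULL | Edison | NULL | NULL
NULL | Geneva | NULL | NULL
NULL | Jersey | NULL | NULL
NULL | Naples | NULL | NULL
NULL | Paris | NULL | NULL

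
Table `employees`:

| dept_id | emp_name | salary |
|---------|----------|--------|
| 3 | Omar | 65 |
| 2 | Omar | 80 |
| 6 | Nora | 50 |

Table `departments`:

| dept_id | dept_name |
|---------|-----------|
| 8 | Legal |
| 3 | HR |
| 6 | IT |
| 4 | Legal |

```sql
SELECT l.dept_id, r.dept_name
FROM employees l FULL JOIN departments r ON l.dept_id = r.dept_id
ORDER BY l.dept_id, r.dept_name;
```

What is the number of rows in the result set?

FULL OUTER JOIN keeps every row from both sides; unmatched rows get NULL for the other side's columns.
Matching on l.dept_id = r.dept_id.
- l row (dept_id=3): matches 1 r row(s) → 1 output row(s).
- l row (dept_id=2): no match → kept, r columns NULL.
- l row (dept_id=6): matches 1 r row(s) → 1 output row(s).
- 2 row(s) from r found no l partner → padded with NULL.
Total: 2 matched + 3 padded = 5 rows.

5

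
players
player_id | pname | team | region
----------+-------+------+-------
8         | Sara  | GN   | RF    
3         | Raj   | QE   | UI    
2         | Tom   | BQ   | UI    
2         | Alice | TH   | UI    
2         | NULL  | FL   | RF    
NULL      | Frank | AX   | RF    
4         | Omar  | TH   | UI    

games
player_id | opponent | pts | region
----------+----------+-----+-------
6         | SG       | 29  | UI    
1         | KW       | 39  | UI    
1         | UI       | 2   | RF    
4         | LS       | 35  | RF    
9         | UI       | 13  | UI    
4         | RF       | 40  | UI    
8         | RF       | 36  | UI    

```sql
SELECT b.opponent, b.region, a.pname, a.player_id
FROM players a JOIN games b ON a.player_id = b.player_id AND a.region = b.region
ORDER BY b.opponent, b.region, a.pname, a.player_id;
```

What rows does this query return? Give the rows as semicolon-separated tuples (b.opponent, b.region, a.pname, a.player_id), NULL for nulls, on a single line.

INNER JOIN keeps only pairs where the ON condition holds.
Matching on a.player_id = b.player_id AND a.region = b.region. A NULL in a compared column never satisfies the condition.
- a row (player_id=8, region=RF): no match → dropped.
- a row (player_id=3, region=UI): no match → dropped.
- a row (player_id=2, region=UI): no match → dropped.
- a row (player_id=2, region=UI): no match → dropped.
- a row (player_id=2, region=RF): no match → dropped.
- a row (player_id=NULL, region=RF): no match → dropped.
- a row (player_id=4, region=UI): matches 1 b row(s) → 1 output row(s).
After projecting and ordering:
b.opponent | b.region | a.pname | a.player_id
RF | UI | Omar | 4

(RF, UI, Omar, 4)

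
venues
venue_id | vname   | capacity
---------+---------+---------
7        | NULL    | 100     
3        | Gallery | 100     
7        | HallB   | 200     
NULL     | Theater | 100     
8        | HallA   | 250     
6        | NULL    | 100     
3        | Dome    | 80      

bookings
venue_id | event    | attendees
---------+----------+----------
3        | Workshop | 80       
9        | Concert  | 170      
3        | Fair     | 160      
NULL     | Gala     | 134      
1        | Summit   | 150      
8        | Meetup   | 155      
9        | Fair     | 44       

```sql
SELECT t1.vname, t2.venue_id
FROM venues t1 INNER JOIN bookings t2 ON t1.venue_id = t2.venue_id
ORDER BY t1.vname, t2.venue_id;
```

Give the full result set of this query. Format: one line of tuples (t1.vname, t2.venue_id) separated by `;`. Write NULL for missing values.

INNER JOIN keeps only pairs where the ON condition holds.
Matching on t1.venue_id = t2.venue_id. A NULL in a compared column never satisfies the condition.
Matched pairs: 5.

(Dome, 3); (Dome, 3); (Gallery, 3); (Gallery, 3); (HallA, 8)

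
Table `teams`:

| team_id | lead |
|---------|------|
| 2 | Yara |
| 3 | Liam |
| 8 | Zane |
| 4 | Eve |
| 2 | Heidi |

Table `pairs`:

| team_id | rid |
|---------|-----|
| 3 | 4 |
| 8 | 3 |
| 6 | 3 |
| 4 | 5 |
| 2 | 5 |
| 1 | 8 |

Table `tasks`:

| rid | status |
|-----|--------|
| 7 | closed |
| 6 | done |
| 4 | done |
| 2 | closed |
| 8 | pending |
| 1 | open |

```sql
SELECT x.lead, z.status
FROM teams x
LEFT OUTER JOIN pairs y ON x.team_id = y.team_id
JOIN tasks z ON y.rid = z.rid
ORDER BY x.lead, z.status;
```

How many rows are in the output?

Evaluate left to right. First `teams x LEFT JOIN pairs y` on team_id: 5 row(s).
Then INNER JOIN `tasks z` on rid: keep only rows whose y.rid appears in z.
Result: 1 row(s).

1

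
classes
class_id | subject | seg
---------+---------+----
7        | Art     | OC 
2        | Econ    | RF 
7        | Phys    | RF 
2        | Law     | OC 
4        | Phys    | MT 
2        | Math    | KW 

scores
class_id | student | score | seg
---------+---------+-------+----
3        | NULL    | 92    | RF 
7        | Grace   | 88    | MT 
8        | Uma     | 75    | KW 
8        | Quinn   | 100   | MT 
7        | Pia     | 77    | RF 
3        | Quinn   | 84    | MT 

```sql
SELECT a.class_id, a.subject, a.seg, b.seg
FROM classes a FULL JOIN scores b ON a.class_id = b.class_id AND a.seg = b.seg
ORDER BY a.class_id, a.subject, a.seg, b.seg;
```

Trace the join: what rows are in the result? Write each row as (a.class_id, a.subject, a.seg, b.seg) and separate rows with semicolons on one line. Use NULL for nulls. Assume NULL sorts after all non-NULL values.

FULL OUTER JOIN keeps every row from both sides; unmatched rows get NULL for the other side's columns.
Matching on a.class_id = b.class_id AND a.seg = b.seg.
Matched pairs: 1; unmatched a rows kept: 5; unmatched b rows kept: 5.

(2, Econ, RF, NULL); (2, Law, OC, NULL); (2, Math, KW, NULL); (4, Phys, MT, NULL); (7, Art, OC, NULL); (7, Phys, RF, RF); (NULL, NULL, NULL, KW); (NULL, NULL, NULL, MT); (NULL, NULL, NULL, MT); (NULL, NULL, NULL, MT); (NULL, NULL, NULL, RF)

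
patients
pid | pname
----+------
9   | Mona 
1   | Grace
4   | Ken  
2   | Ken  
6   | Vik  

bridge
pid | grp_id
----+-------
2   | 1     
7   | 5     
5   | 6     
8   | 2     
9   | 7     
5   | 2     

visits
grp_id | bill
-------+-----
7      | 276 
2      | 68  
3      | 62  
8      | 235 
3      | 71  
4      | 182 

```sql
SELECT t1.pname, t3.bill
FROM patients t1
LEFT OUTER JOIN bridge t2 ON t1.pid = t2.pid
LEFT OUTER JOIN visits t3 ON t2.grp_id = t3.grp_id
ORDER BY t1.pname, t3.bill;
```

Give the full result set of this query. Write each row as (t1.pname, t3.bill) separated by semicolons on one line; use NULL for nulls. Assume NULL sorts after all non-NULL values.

Evaluate left to right. First `patients t1 LEFT JOIN bridge t2` on pid: 5 row(s).
Then LEFT JOIN `visits t3` on grp_id: each of those 5 rows is kept; rows whose t2.grp_id has no match in t3 get NULL for t3's columns.

(Grace, NULL); (Ken, NULL); (Ken, NULL); (Mona, 276); (Vik, NULL)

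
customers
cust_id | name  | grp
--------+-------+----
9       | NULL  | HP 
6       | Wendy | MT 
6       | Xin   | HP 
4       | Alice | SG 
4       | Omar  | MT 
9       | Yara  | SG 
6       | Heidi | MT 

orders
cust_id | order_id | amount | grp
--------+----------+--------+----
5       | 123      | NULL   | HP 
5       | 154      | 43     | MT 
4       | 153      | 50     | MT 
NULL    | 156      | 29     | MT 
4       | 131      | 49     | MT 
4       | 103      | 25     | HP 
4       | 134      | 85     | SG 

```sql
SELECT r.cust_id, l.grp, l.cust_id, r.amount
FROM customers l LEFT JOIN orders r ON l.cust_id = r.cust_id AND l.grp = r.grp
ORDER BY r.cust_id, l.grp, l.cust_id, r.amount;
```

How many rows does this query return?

8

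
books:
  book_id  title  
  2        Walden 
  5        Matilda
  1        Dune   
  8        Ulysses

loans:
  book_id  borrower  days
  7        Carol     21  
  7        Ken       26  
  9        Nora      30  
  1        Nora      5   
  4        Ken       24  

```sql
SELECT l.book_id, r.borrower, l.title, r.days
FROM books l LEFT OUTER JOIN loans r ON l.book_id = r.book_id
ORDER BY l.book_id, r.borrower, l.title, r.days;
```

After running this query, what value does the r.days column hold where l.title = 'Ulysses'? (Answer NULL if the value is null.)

NULL

LEFT JOIN keeps every row from `books`; unmatched rows get NULL for `loans`'s columns.
Matching on l.book_id = r.book_id.
- l (book_id=2) has no partner → padded with NULL.
- l (book_id=5) has no partner → padded with NULL.
- l (book_id=1) pairs with 1 row(s) of r.
- l (book_id=8) has no partner → padded with NULL.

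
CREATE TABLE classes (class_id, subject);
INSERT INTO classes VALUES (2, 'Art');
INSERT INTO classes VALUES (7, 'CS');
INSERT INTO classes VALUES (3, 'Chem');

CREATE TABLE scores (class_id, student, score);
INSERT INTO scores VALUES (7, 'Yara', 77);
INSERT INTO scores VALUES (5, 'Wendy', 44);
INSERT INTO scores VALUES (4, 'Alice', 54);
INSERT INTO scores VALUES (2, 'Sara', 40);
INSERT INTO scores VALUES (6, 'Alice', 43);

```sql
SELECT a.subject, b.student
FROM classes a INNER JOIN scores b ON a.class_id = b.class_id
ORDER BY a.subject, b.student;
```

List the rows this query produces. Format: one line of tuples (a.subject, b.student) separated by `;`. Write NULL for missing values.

INNER JOIN keeps only pairs where the ON condition holds.
Matching on a.class_id = b.class_id.
- a row (class_id=2): matches 1 b row(s) → 1 output row(s).
- a row (class_id=7): matches 1 b row(s) → 1 output row(s).
- a row (class_id=3): no match → dropped.
After projecting and ordering:
a.subject | b.student
Art | Sara
CS | Yara

(Art, Sara); (CS, Yara)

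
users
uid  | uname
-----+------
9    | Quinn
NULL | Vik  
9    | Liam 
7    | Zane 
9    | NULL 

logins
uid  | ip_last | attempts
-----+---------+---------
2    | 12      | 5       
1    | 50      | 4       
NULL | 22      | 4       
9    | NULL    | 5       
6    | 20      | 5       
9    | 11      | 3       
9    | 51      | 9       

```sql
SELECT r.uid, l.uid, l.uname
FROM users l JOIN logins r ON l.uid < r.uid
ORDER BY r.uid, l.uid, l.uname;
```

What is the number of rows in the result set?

INNER JOIN keeps only pairs where the ON condition holds.
Matching on l.uid < r.uid. A NULL in a compared column never satisfies the condition.
- uid=9: no matching r row, dropped.
- uid=NULL: no matching r row, dropped.
- uid=9: no matching r row, dropped.
- uid=7: 3 matching r row(s), so 3 row(s) emitted.
- uid=9: no matching r row, dropped.
Total: 3 rows.

3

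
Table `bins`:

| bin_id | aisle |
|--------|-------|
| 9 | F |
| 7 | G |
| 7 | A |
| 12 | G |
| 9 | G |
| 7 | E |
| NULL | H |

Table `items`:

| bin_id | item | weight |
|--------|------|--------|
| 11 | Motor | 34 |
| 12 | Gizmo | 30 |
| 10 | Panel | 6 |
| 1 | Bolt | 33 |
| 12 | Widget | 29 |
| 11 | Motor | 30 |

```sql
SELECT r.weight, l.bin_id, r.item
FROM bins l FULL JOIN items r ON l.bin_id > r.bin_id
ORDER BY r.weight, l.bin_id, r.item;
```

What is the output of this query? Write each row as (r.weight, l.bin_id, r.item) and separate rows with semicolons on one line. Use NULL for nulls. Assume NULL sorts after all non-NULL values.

(6, 12, Panel); (29, NULL, Widget); (30, 12, Motor); (30, NULL, Gizmo); (33, 7, Bolt); (33, 7, Bolt); (33, 7, Bolt); (33, 9, Bolt); (33, 9, Bolt); (33, 12, Bolt); (34, 12, Motor); (NULL, NULL, NULL)

FULL OUTER JOIN keeps every row from both sides; unmatched rows get NULL for the other side's columns.
Matching on l.bin_id > r.bin_id. A NULL in a compared column never satisfies the condition.
Matched pairs: 9; unmatched l rows kept: 1; unmatched r rows kept: 2.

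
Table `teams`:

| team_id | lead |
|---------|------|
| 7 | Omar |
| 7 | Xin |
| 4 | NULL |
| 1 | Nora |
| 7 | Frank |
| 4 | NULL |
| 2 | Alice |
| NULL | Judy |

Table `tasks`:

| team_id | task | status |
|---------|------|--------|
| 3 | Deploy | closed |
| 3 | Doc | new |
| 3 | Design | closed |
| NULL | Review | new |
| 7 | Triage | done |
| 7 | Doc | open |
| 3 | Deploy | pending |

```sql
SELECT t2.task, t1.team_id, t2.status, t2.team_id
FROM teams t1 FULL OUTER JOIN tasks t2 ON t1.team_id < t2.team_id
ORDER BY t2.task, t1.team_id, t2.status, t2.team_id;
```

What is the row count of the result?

FULL OUTER JOIN keeps every row from both sides; unmatched rows get NULL for the other side's columns.
Matching on t1.team_id < t2.team_id. A NULL in a compared column never satisfies the condition.
- t1[0] team_id=7 → no match; kept with NULLs on the t2 side.
- t1[1] team_id=7 → no match; kept with NULLs on the t2 side.
- t1[2] team_id=4 → 2 match(es) in t2 → 2 row(s).
- t1[3] team_id=1 → 6 match(es) in t2 → 6 row(s).
- t1[4] team_id=7 → no match; kept with NULLs on the t2 side.
- t1[5] team_id=4 → 2 match(es) in t2 → 2 row(s).
- t1[6] team_id=2 → 6 match(es) in t2 → 6 row(s).
- t1[7] team_id=NULL → no match; kept with NULLs on the t2 side.
- plus 1 unmatched t2 row(s), each kept with NULL t1 columns.
Total: 16 matched + 5 padded = 21 rows.

21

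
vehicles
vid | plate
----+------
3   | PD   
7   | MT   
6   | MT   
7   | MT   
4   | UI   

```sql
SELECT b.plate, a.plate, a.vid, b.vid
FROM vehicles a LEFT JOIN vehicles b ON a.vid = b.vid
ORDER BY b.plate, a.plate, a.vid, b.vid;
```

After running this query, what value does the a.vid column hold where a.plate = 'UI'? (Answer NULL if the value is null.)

LEFT JOIN keeps every row from `vehicles a`; unmatched rows get NULL for `vehicles b`'s columns.
Matching on a.vid = b.vid.
Matched pairs: 7; unmatched a rows kept: 0.

4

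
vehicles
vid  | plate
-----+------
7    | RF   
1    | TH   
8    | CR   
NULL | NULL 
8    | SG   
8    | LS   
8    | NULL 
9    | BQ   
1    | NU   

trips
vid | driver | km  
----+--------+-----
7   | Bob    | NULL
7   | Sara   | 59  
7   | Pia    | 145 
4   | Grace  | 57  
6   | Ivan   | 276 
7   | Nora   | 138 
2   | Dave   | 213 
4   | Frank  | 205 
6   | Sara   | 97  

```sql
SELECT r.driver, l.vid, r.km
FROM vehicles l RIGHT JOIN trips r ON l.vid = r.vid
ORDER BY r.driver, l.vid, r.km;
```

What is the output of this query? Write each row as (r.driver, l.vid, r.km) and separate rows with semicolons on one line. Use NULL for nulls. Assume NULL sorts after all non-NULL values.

(Bob, 7, NULL); (Dave, NULL, 213); (Frank, NULL, 205); (Grace, NULL, 57); (Ivan, NULL, 276); (Nora, 7, 138); (Pia, 7, 145); (Sara, 7, 59); (Sara, NULL, 97)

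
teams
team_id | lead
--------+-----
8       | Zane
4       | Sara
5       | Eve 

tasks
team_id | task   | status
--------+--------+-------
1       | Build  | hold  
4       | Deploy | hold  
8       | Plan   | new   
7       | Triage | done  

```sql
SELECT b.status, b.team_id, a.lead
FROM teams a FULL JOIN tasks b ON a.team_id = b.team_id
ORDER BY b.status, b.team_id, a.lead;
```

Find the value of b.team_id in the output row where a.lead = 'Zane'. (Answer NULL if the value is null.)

FULL OUTER JOIN keeps every row from both sides; unmatched rows get NULL for the other side's columns.
Matching on a.team_id = b.team_id.
- a[0] team_id=8 → 1 match(es) in b → 1 row(s).
- a[1] team_id=4 → 1 match(es) in b → 1 row(s).
- a[2] team_id=5 → no match; kept with NULLs on the b side.
- 2 b row(s) had no a match → kept, a columns NULL.

8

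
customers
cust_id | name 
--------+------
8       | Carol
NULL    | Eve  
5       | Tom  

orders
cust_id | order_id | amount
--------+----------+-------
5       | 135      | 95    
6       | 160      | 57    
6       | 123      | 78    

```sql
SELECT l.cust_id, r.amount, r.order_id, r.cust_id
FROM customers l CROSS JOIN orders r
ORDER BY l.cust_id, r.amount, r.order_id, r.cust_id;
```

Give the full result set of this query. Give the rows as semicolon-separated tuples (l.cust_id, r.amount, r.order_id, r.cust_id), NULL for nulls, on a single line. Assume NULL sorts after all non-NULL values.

CROSS JOIN pairs every row of `customers` with every row of `orders`: 3 × 3 = 9 rows.
After projecting and ordering:
l.cust_id | r.amount | r.order_id | r.cust_id
5 | 57 | 160 | 6
5 | 78 | 123 | 6
5 | 95 | 135 | 5
8 | 57 | 160 | 6
8 | 78 | 123 | 6
8 | 95 | 135 | 5
NULL | 57 | 160 | 6
NULL | 78 | 123 | 6
NULL | 95 | 135 | 5

(5, 57, 160, 6); (5, 78, 123, 6); (5, 95, 135, 5); (8, 57, 160, 6); (8, 78, 123, 6); (8, 95, 135, 5); (NULL, 57, 160, 6); (NULL, 78, 123, 6); (NULL, 95, 135, 5)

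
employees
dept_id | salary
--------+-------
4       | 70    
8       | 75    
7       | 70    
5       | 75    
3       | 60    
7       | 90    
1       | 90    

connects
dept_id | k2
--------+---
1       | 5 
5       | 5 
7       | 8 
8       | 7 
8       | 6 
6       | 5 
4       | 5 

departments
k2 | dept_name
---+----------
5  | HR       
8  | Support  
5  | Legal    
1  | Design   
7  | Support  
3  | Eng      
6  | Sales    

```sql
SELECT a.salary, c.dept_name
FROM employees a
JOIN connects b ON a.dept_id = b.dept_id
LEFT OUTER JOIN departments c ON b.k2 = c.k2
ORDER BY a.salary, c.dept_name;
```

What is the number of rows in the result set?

Step 1 — a INNER JOIN b on dept_id → 7 row(s).
Then LEFT JOIN `departments c` on k2: each of those 7 rows is kept; rows whose b.k2 has no match in c get NULL for c's columns.
Result: 10 row(s).

10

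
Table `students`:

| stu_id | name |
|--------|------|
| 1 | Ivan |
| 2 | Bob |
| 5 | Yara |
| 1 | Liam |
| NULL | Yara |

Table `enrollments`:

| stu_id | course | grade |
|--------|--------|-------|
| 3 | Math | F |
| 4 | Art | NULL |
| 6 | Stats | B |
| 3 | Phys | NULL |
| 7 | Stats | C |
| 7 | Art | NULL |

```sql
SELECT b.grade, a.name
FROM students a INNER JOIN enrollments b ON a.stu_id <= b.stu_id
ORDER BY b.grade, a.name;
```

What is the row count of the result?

21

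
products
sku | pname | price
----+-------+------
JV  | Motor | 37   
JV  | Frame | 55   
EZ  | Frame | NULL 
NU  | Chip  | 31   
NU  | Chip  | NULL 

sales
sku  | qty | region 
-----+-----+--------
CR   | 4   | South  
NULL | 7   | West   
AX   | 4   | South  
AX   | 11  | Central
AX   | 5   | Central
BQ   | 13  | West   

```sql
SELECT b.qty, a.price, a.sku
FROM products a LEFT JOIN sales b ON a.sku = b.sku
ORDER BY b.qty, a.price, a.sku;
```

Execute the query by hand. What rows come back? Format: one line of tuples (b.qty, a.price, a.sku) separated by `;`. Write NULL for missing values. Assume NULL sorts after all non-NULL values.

(NULL, 31, NU); (NULL, 37, JV); (NULL, 55, JV); (NULL, NULL, EZ); (NULL, NULL, NU)

LEFT JOIN keeps every row from `products`; unmatched rows get NULL for `sales`'s columns.
Matching on a.sku = b.sku. A NULL in a compared column never satisfies the condition.
- a row (sku=JV): no match → kept, b columns NULL.
- a row (sku=JV): no match → kept, b columns NULL.
- a row (sku=EZ): no match → kept, b columns NULL.
- a row (sku=NU): no match → kept, b columns NULL.
- a row (sku=NU): no match → kept, b columns NULL.
After projecting and ordering:
b.qty | a.price | a.sku
NULL | 31 | NU
NULL | 37 | JV
NULL | 55 | JV
NULL | NULL | EZ
NULL | NULL | NU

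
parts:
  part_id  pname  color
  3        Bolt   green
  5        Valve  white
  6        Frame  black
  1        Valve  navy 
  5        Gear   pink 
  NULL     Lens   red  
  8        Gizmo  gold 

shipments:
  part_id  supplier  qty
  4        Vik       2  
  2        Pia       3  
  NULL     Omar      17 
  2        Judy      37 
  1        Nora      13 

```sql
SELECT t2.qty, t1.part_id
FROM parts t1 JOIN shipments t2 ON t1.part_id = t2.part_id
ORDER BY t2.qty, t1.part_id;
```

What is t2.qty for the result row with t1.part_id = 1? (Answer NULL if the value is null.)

13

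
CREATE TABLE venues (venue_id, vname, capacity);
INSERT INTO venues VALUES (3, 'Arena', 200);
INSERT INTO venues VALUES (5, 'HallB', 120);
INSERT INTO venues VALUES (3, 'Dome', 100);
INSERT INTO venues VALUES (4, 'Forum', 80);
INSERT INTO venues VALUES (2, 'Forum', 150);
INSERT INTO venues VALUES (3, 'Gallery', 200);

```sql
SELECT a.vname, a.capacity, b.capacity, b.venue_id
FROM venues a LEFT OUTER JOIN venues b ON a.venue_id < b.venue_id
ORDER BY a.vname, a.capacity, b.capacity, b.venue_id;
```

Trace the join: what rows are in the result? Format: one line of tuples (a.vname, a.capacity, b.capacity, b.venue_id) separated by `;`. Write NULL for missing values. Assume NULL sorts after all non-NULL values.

LEFT JOIN keeps every row from `venues a`; unmatched rows get NULL for `venues b`'s columns.
Matching on a.venue_id < b.venue_id.
- a[0] venue_id=3 → 2 match(es) in b → 2 row(s).
- a[1] venue_id=5 → no match; kept with NULLs on the b side.
- a[2] venue_id=3 → 2 match(es) in b → 2 row(s).
- a[3] venue_id=4 → 1 match(es) in b → 1 row(s).
- a[4] venue_id=2 → 5 match(es) in b → 5 row(s).
- a[5] venue_id=3 → 2 match(es) in b → 2 row(s).

(Arena, 200, 80, 4); (Arena, 200, 120, 5); (Dome, 100, 80, 4); (Dome, 100, 120, 5); (Forum, 80, 120, 5); (Forum, 150, 80, 4); (Forum, 150, 100, 3); (Forum, 150, 120, 5); (Forum, 150, 200, 3); (Forum, 150, 200, 3); (Gallery, 200, 80, 4); (Gallery, 200, 120, 5); (HallB, 120, NULL, NULL)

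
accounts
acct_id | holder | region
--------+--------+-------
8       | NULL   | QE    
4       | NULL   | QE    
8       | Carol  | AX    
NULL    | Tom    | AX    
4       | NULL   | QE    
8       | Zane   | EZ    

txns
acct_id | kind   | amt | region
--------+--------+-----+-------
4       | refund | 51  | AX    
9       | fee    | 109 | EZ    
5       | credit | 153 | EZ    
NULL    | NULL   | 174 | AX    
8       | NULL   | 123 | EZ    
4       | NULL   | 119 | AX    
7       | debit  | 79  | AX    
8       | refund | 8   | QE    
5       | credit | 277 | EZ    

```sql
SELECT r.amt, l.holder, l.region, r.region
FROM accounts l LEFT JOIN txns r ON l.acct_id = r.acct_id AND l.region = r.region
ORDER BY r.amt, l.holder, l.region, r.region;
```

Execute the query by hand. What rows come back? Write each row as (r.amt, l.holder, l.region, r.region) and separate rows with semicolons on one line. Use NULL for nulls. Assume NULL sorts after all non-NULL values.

(8, NULL, QE, QE); (123, Zane, EZ, EZ); (NULL, Carol, AX, NULL); (NULL, Tom, AX, NULL); (NULL, NULL, QE, NULL); (NULL, NULL, QE, NULL)

LEFT JOIN keeps every row from `accounts`; unmatched rows get NULL for `txns`'s columns.
Matching on l.acct_id = r.acct_id AND l.region = r.region. A NULL in a compared column never satisfies the condition.
- l (acct_id=8, region=QE) pairs with 1 row(s) of r.
- l (acct_id=4, region=QE) has no partner → padded with NULL.
- l (acct_id=8, region=AX) has no partner → padded with NULL.
- l (acct_id=NULL, region=AX) has no partner → padded with NULL.
- l (acct_id=4, region=QE) has no partner → padded with NULL.
- l (acct_id=8, region=EZ) pairs with 1 row(s) of r.
After projecting and ordering:
r.amt | l.holder | l.region | r.region
8 | NULL | QE | QE
123 | Zane | EZ | EZ
NULL | Carol | AX | NULL
NULL | Tom | AX | NULL
NULL | NULL | QE | NULL
NULL | NULL | QE | NULL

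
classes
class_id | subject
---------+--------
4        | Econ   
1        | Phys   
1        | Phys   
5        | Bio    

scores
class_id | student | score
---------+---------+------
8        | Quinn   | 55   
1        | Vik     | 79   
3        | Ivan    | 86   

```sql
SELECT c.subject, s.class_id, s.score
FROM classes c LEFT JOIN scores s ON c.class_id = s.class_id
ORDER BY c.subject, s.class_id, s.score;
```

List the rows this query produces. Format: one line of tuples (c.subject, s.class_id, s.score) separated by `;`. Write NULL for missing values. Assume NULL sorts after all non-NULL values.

(Bio, NULL, NULL); (Econ, NULL, NULL); (Phys, 1, 79); (Phys, 1, 79)

LEFT JOIN keeps every row from `classes`; unmatched rows get NULL for `scores`'s columns.
Matching on c.class_id = s.class_id.
Matched pairs: 2; unmatched c rows kept: 2.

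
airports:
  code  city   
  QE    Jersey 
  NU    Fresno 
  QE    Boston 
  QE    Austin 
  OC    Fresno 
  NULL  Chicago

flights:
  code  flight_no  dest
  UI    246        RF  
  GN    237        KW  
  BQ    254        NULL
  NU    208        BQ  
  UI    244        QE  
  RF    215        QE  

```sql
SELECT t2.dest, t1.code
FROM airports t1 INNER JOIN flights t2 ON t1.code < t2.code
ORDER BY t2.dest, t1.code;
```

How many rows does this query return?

INNER JOIN keeps only pairs where the ON condition holds.
Matching on t1.code < t2.code. A NULL in a compared column never satisfies the condition.
- code=QE: 3 matching t2 row(s), so 3 row(s) emitted.
- code=NU: 3 matching t2 row(s), so 3 row(s) emitted.
- code=QE: 3 matching t2 row(s), so 3 row(s) emitted.
- code=QE: 3 matching t2 row(s), so 3 row(s) emitted.
- code=OC: 3 matching t2 row(s), so 3 row(s) emitted.
- code=NULL: no matching t2 row, dropped.
Total: 15 rows.

15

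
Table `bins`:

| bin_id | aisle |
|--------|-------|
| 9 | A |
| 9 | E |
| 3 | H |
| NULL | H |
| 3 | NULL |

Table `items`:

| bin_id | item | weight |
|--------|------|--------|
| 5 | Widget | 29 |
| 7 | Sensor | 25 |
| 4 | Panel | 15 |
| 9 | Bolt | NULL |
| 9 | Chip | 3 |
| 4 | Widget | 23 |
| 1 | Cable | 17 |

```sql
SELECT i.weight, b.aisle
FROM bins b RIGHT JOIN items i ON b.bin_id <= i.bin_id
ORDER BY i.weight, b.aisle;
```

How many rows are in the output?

17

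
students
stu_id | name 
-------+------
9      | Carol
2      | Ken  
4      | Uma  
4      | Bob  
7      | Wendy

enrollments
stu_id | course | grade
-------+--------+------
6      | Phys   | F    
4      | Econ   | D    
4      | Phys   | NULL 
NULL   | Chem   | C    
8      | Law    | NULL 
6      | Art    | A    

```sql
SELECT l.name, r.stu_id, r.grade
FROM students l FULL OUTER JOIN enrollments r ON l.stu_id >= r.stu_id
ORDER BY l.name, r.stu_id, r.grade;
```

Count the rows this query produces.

FULL OUTER JOIN keeps every row from both sides; unmatched rows get NULL for the other side's columns.
Matching on l.stu_id >= r.stu_id. A NULL in a compared column never satisfies the condition.
- l (stu_id=9) pairs with 5 row(s) of r.
- l (stu_id=2) has no partner → padded with NULL.
- l (stu_id=4) pairs with 2 row(s) of r.
- l (stu_id=4) pairs with 2 row(s) of r.
- l (stu_id=7) pairs with 4 row(s) of r.
- 1 r row(s) had no l match → kept, l columns NULL.
Total: 13 matched + 2 padded = 15 rows.

15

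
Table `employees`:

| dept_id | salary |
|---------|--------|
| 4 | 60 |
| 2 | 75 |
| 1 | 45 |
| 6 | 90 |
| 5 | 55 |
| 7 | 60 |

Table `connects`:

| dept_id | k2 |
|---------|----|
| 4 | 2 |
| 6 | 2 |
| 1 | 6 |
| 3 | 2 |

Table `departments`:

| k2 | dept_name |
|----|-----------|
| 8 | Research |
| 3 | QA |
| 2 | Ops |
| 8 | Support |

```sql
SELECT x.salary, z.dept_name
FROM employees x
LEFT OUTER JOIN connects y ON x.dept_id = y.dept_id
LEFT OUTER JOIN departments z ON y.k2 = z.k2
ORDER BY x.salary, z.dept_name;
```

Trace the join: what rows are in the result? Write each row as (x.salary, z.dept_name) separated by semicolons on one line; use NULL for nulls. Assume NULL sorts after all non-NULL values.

(45, NULL); (55, NULL); (60, Ops); (60, NULL); (75, NULL); (90, Ops)

Evaluate left to right. First `employees x LEFT JOIN connects y` on dept_id: 6 row(s).
Then LEFT JOIN `departments z` on k2: each of those 6 rows is kept; rows whose y.k2 has no match in z get NULL for z's columns.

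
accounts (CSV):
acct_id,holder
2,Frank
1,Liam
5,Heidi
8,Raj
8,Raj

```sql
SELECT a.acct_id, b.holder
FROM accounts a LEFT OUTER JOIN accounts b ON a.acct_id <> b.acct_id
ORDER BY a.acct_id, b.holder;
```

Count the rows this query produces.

LEFT JOIN keeps every row from `accounts a`; unmatched rows get NULL for `accounts b`'s columns.
Matching on a.acct_id <> b.acct_id.
- acct_id=2: 4 matching b row(s), so 4 row(s) emitted.
- acct_id=1: 4 matching b row(s), so 4 row(s) emitted.
- acct_id=5: 4 matching b row(s), so 4 row(s) emitted.
- acct_id=8: 3 matching b row(s), so 3 row(s) emitted.
- acct_id=8: 3 matching b row(s), so 3 row(s) emitted.
Total: 18 rows.

18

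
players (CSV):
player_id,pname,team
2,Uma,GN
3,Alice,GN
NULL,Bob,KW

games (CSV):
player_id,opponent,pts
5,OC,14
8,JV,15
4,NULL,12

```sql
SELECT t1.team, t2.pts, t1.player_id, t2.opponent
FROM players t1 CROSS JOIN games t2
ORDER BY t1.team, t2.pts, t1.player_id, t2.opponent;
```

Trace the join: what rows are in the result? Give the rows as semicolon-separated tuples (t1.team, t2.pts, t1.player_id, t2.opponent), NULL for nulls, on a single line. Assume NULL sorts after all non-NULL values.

(GN, 12, 2, NULL); (GN, 12, 3, NULL); (GN, 14, 2, OC); (GN, 14, 3, OC); (GN, 15, 2, JV); (GN, 15, 3, JV); (KW, 12, NULL, NULL); (KW, 14, NULL, OC); (KW, 15, NULL, JV)

CROSS JOIN pairs every row of `players` with every row of `games`: 3 × 3 = 9 rows.
After projecting and ordering:
t1.team | t2.pts | t1.player_id | t2.opponent
GN | 12 | 2 | NULL
GN | 12 | 3 | NULL
GN | 14 | 2 | OC
GN | 14 | 3 | OC
GN | 15 | 2 | JV
GN | 15 | 3 | JV
KW | 12 | NULL | NULL
KW | 14 | NULL | OC
KW | 15 | NULL | JV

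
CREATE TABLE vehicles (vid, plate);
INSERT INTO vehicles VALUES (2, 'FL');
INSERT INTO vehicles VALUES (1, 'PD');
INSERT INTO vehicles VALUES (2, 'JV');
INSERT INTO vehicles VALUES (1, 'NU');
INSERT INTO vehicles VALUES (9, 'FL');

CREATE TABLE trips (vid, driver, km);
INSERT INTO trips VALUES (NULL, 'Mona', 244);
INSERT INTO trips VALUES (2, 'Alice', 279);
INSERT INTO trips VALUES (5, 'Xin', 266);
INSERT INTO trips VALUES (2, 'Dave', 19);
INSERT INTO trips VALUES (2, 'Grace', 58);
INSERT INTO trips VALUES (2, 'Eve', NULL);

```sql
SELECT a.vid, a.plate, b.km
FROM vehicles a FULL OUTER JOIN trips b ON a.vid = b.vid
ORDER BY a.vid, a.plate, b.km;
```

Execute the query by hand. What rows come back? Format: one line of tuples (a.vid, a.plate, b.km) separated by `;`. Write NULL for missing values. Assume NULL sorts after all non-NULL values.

FULL OUTER JOIN keeps every row from both sides; unmatched rows get NULL for the other side's columns.
Matching on a.vid = b.vid. A NULL in a compared column never satisfies the condition.
Matched pairs: 8; unmatched a rows kept: 3; unmatched b rows kept: 2.

(1, NU, NULL); (1, PD, NULL); (2, FL, 19); (2, FL, 58); (2, FL, 279); (2, FL, NULL); (2, JV, 19); (2, JV, 58); (2, JV, 279); (2, JV, NULL); (9, FL, NULL); (NULL, NULL, 244); (NULL, NULL, 266)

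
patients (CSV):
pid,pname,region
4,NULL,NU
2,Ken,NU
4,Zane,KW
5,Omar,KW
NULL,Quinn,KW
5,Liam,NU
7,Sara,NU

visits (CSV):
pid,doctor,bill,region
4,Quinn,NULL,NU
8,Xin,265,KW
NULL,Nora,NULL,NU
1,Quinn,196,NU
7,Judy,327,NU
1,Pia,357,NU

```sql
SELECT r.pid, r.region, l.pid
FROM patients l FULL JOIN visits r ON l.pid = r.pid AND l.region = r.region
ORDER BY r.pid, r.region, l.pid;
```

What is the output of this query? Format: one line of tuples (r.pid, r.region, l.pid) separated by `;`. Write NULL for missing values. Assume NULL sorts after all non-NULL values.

(1, NU, NULL); (1, NU, NULL); (4, NU, 4); (7, NU, 7); (8, KW, NULL); (NULL, NU, NULL); (NULL, NULL, 2); (NULL, NULL, 4); (NULL, NULL, 5); (NULL, NULL, 5); (NULL, NULL, NULL)

FULL OUTER JOIN keeps every row from both sides; unmatched rows get NULL for the other side's columns.
Matching on l.pid = r.pid AND l.region = r.region. A NULL in a compared column never satisfies the condition.
- l[0] pid=4, region=NU → 1 match(es) in r → 1 row(s).
- l[1] pid=2, region=NU → no match; kept with NULLs on the r side.
- l[2] pid=4, region=KW → no match; kept with NULLs on the r side.
- l[3] pid=5, region=KW → no match; kept with NULLs on the r side.
- l[4] pid=NULL, region=KW → no match; kept with NULLs on the r side.
- l[5] pid=5, region=NU → no match; kept with NULLs on the r side.
- l[6] pid=7, region=NU → 1 match(es) in r → 1 row(s).
- plus 4 unmatched r row(s), each kept with NULL l columns.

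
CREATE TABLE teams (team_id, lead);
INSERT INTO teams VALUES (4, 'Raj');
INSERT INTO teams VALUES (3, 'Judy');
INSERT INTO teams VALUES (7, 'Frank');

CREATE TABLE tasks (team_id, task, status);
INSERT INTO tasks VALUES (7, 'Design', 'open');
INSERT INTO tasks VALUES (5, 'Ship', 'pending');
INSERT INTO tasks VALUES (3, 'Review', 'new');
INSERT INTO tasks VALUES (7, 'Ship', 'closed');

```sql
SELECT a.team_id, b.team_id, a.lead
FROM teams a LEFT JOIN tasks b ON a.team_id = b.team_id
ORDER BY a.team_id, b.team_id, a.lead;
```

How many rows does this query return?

4

LEFT JOIN keeps every row from `teams`; unmatched rows get NULL for `tasks`'s columns.
Matching on a.team_id = b.team_id.
- team_id=4: no b row matches, row kept with b columns NULL.
- team_id=3: 1 matching b row(s), so 1 row(s) emitted.
- team_id=7: 2 matching b row(s), so 2 row(s) emitted.
Total: 3 matched + 1 padded = 4 rows.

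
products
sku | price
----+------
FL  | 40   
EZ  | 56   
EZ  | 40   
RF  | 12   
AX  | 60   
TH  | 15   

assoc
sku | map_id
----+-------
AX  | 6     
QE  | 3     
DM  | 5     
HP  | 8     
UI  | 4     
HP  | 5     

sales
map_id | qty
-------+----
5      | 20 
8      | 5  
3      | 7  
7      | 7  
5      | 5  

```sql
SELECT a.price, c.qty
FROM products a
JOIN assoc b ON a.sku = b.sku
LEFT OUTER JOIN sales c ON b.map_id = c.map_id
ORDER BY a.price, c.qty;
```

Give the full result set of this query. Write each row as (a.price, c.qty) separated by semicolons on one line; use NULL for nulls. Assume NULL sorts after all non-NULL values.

Joins associate left-to-right: products INNER JOIN assoc on sku gives 1 intermediate row(s).
Then LEFT JOIN `sales c` on map_id: each of those 1 rows is kept; rows whose b.map_id has no match in c get NULL for c's columns.

(60, NULL)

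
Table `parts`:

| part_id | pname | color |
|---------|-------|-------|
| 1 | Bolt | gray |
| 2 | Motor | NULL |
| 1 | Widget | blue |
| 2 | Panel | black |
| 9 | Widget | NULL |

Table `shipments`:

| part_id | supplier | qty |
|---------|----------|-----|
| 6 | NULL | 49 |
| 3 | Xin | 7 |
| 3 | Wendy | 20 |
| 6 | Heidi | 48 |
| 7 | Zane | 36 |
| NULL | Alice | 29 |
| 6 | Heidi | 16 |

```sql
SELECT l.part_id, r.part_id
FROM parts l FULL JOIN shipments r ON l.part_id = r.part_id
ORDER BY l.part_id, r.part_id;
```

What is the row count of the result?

12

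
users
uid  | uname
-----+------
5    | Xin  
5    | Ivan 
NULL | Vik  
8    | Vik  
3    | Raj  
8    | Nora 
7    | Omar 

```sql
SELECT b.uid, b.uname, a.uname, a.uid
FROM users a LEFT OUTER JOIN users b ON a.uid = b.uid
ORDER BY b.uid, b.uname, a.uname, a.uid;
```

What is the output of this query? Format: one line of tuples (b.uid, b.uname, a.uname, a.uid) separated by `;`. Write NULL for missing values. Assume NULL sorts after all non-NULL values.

(3, Raj, Raj, 3); (5, Ivan, Ivan, 5); (5, Ivan, Xin, 5); (5, Xin, Ivan, 5); (5, Xin, Xin, 5); (7, Omar, Omar, 7); (8, Nora, Nora, 8); (8, Nora, Vik, 8); (8, Vik, Nora, 8); (8, Vik, Vik, 8); (NULL, NULL, Vik, NULL)

LEFT JOIN keeps every row from `users a`; unmatched rows get NULL for `users b`'s columns.
Matching on a.uid = b.uid. A NULL in a compared column never satisfies the condition.
- a[0] uid=5 → 2 match(es) in b → 2 row(s).
- a[1] uid=5 → 2 match(es) in b → 2 row(s).
- a[2] uid=NULL → no match; kept with NULLs on the b side.
- a[3] uid=8 → 2 match(es) in b → 2 row(s).
- a[4] uid=3 → 1 match(es) in b → 1 row(s).
- a[5] uid=8 → 2 match(es) in b → 2 row(s).
- a[6] uid=7 → 1 match(es) in b → 1 row(s).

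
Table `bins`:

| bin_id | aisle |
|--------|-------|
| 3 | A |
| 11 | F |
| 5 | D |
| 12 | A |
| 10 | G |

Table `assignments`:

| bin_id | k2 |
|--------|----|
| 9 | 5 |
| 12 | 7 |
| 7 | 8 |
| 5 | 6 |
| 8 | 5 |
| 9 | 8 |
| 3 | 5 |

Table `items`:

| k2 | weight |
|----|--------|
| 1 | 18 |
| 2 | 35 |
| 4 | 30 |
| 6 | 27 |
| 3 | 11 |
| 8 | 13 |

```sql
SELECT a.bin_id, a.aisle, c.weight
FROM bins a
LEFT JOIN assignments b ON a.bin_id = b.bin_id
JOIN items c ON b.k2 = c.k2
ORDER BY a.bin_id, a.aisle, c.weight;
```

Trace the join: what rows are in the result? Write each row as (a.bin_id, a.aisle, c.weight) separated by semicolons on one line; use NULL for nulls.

Step 1 — a LEFT JOIN b on bin_id → 5 row(s).
Then INNER JOIN `items c` on k2: keep only rows whose b.k2 appears in c.

(5, D, 27)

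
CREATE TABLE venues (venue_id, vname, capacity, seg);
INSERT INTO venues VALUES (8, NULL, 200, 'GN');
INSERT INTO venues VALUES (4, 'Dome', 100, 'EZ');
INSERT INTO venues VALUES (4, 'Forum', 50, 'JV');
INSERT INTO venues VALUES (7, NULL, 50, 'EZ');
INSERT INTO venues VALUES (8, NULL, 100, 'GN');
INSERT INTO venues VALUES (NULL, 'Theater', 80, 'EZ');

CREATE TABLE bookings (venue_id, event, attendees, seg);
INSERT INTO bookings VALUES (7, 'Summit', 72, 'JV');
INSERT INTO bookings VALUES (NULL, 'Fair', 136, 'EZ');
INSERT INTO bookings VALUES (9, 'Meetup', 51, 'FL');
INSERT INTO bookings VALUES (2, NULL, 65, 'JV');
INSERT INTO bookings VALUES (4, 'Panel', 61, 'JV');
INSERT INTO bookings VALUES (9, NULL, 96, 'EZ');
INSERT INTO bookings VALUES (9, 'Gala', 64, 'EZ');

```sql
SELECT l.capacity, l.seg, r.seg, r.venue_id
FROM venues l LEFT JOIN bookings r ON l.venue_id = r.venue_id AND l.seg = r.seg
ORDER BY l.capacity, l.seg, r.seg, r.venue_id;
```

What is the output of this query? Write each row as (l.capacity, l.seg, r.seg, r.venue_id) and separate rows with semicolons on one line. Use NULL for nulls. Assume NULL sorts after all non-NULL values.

(50, EZ, NULL, NULL); (50, JV, JV, 4); (80, EZ, NULL, NULL); (100, EZ, NULL, NULL); (100, GN, NULL, NULL); (200, GN, NULL, NULL)

LEFT JOIN keeps every row from `venues`; unmatched rows get NULL for `bookings`'s columns.
Matching on l.venue_id = r.venue_id AND l.seg = r.seg. A NULL in a compared column never satisfies the condition.
- l (venue_id=8, seg=GN) has no partner → padded with NULL.
- l (venue_id=4, seg=EZ) has no partner → padded with NULL.
- l (venue_id=4, seg=JV) pairs with 1 row(s) of r.
- l (venue_id=7, seg=EZ) has no partner → padded with NULL.
- l (venue_id=8, seg=GN) has no partner → padded with NULL.
- l (venue_id=NULL, seg=EZ) has no partner → padded with NULL.
After projecting and ordering:
l.capacity | l.seg | r.seg | r.venue_id
50 | EZ | NULL | NULL
50 | JV | JV | 4
80 | EZ | NULL | NULL
100 | EZ | NULL | NULL
100 | GN | NULL | NULL
200 | GN | NULL | NULL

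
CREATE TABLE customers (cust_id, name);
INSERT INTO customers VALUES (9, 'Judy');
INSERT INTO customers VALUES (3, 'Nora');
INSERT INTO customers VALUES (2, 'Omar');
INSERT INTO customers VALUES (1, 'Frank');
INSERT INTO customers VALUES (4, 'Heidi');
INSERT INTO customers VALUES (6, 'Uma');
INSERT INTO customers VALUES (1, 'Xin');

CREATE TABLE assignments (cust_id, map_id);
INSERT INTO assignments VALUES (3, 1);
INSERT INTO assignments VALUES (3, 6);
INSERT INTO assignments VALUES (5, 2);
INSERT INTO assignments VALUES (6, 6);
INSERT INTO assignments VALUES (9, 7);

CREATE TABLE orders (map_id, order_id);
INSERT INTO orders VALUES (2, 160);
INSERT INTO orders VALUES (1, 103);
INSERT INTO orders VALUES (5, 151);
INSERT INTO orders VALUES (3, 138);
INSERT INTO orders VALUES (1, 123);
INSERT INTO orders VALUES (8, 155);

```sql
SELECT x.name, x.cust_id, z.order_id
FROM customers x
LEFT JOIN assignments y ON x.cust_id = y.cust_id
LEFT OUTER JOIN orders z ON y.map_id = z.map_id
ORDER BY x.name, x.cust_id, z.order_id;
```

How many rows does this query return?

Step 1 — x LEFT JOIN y on cust_id → 8 row(s).
Then LEFT JOIN `orders z` on map_id: each of those 8 rows is kept; rows whose y.map_id has no match in z get NULL for z's columns.
Result: 9 row(s).

9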